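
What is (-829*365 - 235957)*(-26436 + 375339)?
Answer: -187898919426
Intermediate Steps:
(-829*365 - 235957)*(-26436 + 375339) = (-302585 - 235957)*348903 = -538542*348903 = -187898919426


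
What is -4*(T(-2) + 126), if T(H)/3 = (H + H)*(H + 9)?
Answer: -168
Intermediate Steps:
T(H) = 6*H*(9 + H) (T(H) = 3*((H + H)*(H + 9)) = 3*((2*H)*(9 + H)) = 3*(2*H*(9 + H)) = 6*H*(9 + H))
-4*(T(-2) + 126) = -4*(6*(-2)*(9 - 2) + 126) = -4*(6*(-2)*7 + 126) = -4*(-84 + 126) = -4*42 = -168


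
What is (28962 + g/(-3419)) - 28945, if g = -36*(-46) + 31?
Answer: 56436/3419 ≈ 16.507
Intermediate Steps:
g = 1687 (g = 1656 + 31 = 1687)
(28962 + g/(-3419)) - 28945 = (28962 + 1687/(-3419)) - 28945 = (28962 + 1687*(-1/3419)) - 28945 = (28962 - 1687/3419) - 28945 = 99019391/3419 - 28945 = 56436/3419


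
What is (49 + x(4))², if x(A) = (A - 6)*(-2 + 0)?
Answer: 2809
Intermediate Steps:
x(A) = 12 - 2*A (x(A) = (-6 + A)*(-2) = 12 - 2*A)
(49 + x(4))² = (49 + (12 - 2*4))² = (49 + (12 - 8))² = (49 + 4)² = 53² = 2809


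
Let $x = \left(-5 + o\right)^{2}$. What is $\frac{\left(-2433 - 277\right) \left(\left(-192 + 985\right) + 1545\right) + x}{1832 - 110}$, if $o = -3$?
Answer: $- \frac{1055986}{287} \approx -3679.4$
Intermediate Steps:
$x = 64$ ($x = \left(-5 - 3\right)^{2} = \left(-8\right)^{2} = 64$)
$\frac{\left(-2433 - 277\right) \left(\left(-192 + 985\right) + 1545\right) + x}{1832 - 110} = \frac{\left(-2433 - 277\right) \left(\left(-192 + 985\right) + 1545\right) + 64}{1832 - 110} = \frac{- 2710 \left(793 + 1545\right) + 64}{1722} = \left(\left(-2710\right) 2338 + 64\right) \frac{1}{1722} = \left(-6335980 + 64\right) \frac{1}{1722} = \left(-6335916\right) \frac{1}{1722} = - \frac{1055986}{287}$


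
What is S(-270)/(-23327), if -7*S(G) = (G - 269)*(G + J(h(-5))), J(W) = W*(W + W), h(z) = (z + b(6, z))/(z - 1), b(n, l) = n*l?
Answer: 279895/419886 ≈ 0.66660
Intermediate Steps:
b(n, l) = l*n
h(z) = 7*z/(-1 + z) (h(z) = (z + z*6)/(z - 1) = (z + 6*z)/(-1 + z) = (7*z)/(-1 + z) = 7*z/(-1 + z))
J(W) = 2*W² (J(W) = W*(2*W) = 2*W²)
S(G) = -(-269 + G)*(1225/18 + G)/7 (S(G) = -(G - 269)*(G + 2*(7*(-5)/(-1 - 5))²)/7 = -(-269 + G)*(G + 2*(7*(-5)/(-6))²)/7 = -(-269 + G)*(G + 2*(7*(-5)*(-⅙))²)/7 = -(-269 + G)*(G + 2*(35/6)²)/7 = -(-269 + G)*(G + 2*(1225/36))/7 = -(-269 + G)*(G + 1225/18)/7 = -(-269 + G)*(1225/18 + G)/7)
S(-270)/(-23327) = (47075/18 - ⅐*(-270)² + (3617/126)*(-270))/(-23327) = (47075/18 - ⅐*72900 - 54255/7)*(-1/23327) = (47075/18 - 72900/7 - 54255/7)*(-1/23327) = -279895/18*(-1/23327) = 279895/419886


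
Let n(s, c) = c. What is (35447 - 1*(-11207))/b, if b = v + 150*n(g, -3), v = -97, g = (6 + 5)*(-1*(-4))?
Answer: -46654/547 ≈ -85.291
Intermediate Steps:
g = 44 (g = 11*4 = 44)
b = -547 (b = -97 + 150*(-3) = -97 - 450 = -547)
(35447 - 1*(-11207))/b = (35447 - 1*(-11207))/(-547) = (35447 + 11207)*(-1/547) = 46654*(-1/547) = -46654/547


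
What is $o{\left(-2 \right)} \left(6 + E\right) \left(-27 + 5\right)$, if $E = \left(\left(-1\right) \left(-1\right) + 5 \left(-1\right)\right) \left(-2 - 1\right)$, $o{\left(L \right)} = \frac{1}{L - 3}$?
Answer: $\frac{396}{5} \approx 79.2$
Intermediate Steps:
$o{\left(L \right)} = \frac{1}{-3 + L}$
$E = 12$ ($E = \left(1 - 5\right) \left(-3\right) = \left(-4\right) \left(-3\right) = 12$)
$o{\left(-2 \right)} \left(6 + E\right) \left(-27 + 5\right) = \frac{6 + 12}{-3 - 2} \left(-27 + 5\right) = \frac{1}{-5} \cdot 18 \left(-22\right) = \left(- \frac{1}{5}\right) 18 \left(-22\right) = \left(- \frac{18}{5}\right) \left(-22\right) = \frac{396}{5}$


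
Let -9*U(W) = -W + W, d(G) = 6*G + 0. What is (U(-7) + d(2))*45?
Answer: 540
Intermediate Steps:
d(G) = 6*G
U(W) = 0 (U(W) = -(-W + W)/9 = -1/9*0 = 0)
(U(-7) + d(2))*45 = (0 + 6*2)*45 = (0 + 12)*45 = 12*45 = 540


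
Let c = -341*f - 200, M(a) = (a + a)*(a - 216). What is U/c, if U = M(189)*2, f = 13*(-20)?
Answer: -5103/22115 ≈ -0.23075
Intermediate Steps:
f = -260
M(a) = 2*a*(-216 + a) (M(a) = (2*a)*(-216 + a) = 2*a*(-216 + a))
c = 88460 (c = -341*(-260) - 200 = 88660 - 200 = 88460)
U = -20412 (U = (2*189*(-216 + 189))*2 = (2*189*(-27))*2 = -10206*2 = -20412)
U/c = -20412/88460 = -20412*1/88460 = -5103/22115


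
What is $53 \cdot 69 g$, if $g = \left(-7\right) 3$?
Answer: $-76797$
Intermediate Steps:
$g = -21$
$53 \cdot 69 g = 53 \cdot 69 \left(-21\right) = 3657 \left(-21\right) = -76797$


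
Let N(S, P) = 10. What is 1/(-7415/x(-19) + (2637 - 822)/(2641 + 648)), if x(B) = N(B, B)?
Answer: -598/443087 ≈ -0.0013496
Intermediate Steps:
x(B) = 10
1/(-7415/x(-19) + (2637 - 822)/(2641 + 648)) = 1/(-7415/10 + (2637 - 822)/(2641 + 648)) = 1/(-7415*⅒ + 1815/3289) = 1/(-1483/2 + 1815*(1/3289)) = 1/(-1483/2 + 165/299) = 1/(-443087/598) = -598/443087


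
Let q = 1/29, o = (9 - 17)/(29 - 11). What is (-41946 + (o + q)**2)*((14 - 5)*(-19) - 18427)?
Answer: 53141776732166/68121 ≈ 7.8011e+8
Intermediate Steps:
o = -4/9 (o = -8/18 = -8*1/18 = -4/9 ≈ -0.44444)
q = 1/29 ≈ 0.034483
(-41946 + (o + q)**2)*((14 - 5)*(-19) - 18427) = (-41946 + (-4/9 + 1/29)**2)*((14 - 5)*(-19) - 18427) = (-41946 + (-107/261)**2)*(9*(-19) - 18427) = (-41946 + 11449/68121)*(-171 - 18427) = -2857392017/68121*(-18598) = 53141776732166/68121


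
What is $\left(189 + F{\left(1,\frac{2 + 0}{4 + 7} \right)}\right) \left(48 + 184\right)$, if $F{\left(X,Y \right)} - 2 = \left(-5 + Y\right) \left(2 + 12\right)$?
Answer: $\frac{315288}{11} \approx 28663.0$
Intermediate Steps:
$F{\left(X,Y \right)} = -68 + 14 Y$ ($F{\left(X,Y \right)} = 2 + \left(-5 + Y\right) \left(2 + 12\right) = 2 + \left(-5 + Y\right) 14 = 2 + \left(-70 + 14 Y\right) = -68 + 14 Y$)
$\left(189 + F{\left(1,\frac{2 + 0}{4 + 7} \right)}\right) \left(48 + 184\right) = \left(189 - \left(68 - 14 \frac{2 + 0}{4 + 7}\right)\right) \left(48 + 184\right) = \left(189 - \left(68 - 14 \cdot \frac{2}{11}\right)\right) 232 = \left(189 - \left(68 - 14 \cdot 2 \cdot \frac{1}{11}\right)\right) 232 = \left(189 + \left(-68 + 14 \cdot \frac{2}{11}\right)\right) 232 = \left(189 + \left(-68 + \frac{28}{11}\right)\right) 232 = \left(189 - \frac{720}{11}\right) 232 = \frac{1359}{11} \cdot 232 = \frac{315288}{11}$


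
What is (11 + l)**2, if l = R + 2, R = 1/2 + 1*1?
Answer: 841/4 ≈ 210.25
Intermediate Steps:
R = 3/2 (R = 1/2 + 1 = 3/2 ≈ 1.5000)
l = 7/2 (l = 3/2 + 2 = 7/2 ≈ 3.5000)
(11 + l)**2 = (11 + 7/2)**2 = (29/2)**2 = 841/4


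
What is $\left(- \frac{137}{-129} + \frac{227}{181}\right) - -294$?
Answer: $\frac{6918686}{23349} \approx 296.32$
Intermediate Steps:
$\left(- \frac{137}{-129} + \frac{227}{181}\right) - -294 = \left(\left(-137\right) \left(- \frac{1}{129}\right) + 227 \cdot \frac{1}{181}\right) + 294 = \left(\frac{137}{129} + \frac{227}{181}\right) + 294 = \frac{54080}{23349} + 294 = \frac{6918686}{23349}$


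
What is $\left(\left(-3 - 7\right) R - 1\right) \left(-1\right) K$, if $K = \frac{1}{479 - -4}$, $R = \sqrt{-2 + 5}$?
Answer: $\frac{1}{483} + \frac{10 \sqrt{3}}{483} \approx 0.037931$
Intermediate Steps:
$R = \sqrt{3} \approx 1.732$
$K = \frac{1}{483}$ ($K = \frac{1}{479 + 4} = \frac{1}{483} \approx 0.0020704$)
$\left(\left(-3 - 7\right) R - 1\right) \left(-1\right) K = \left(\left(-3 - 7\right) \sqrt{3} - 1\right) \left(-1\right) \frac{1}{483} = \left(- 10 \sqrt{3} - 1\right) \left(-1\right) \frac{1}{483} = \left(-1 - 10 \sqrt{3}\right) \left(-1\right) \frac{1}{483} = \left(1 + 10 \sqrt{3}\right) \frac{1}{483} = \frac{1}{483} + \frac{10 \sqrt{3}}{483}$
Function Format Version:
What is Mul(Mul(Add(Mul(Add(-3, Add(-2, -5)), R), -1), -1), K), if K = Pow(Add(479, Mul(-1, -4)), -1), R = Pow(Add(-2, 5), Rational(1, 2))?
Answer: Add(Rational(1, 483), Mul(Rational(10, 483), Pow(3, Rational(1, 2)))) ≈ 0.037931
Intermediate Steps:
R = Pow(3, Rational(1, 2)) ≈ 1.7320
K = Rational(1, 483) (K = Pow(Add(479, 4), -1) = Pow(483, -1) = Rational(1, 483) ≈ 0.0020704)
Mul(Mul(Add(Mul(Add(-3, Add(-2, -5)), R), -1), -1), K) = Mul(Mul(Add(Mul(Add(-3, Add(-2, -5)), Pow(3, Rational(1, 2))), -1), -1), Rational(1, 483)) = Mul(Mul(Add(Mul(Add(-3, -7), Pow(3, Rational(1, 2))), -1), -1), Rational(1, 483)) = Mul(Mul(Add(Mul(-10, Pow(3, Rational(1, 2))), -1), -1), Rational(1, 483)) = Mul(Mul(Add(-1, Mul(-10, Pow(3, Rational(1, 2)))), -1), Rational(1, 483)) = Mul(Add(1, Mul(10, Pow(3, Rational(1, 2)))), Rational(1, 483)) = Add(Rational(1, 483), Mul(Rational(10, 483), Pow(3, Rational(1, 2))))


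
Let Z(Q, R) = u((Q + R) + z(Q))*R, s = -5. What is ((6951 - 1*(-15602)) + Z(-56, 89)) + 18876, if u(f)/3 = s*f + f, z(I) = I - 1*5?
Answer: 71333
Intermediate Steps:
z(I) = -5 + I (z(I) = I - 5 = -5 + I)
u(f) = -12*f (u(f) = 3*(-5*f + f) = 3*(-4*f) = -12*f)
Z(Q, R) = R*(60 - 24*Q - 12*R) (Z(Q, R) = (-12*((Q + R) + (-5 + Q)))*R = (-12*(-5 + R + 2*Q))*R = (60 - 24*Q - 12*R)*R = R*(60 - 24*Q - 12*R))
((6951 - 1*(-15602)) + Z(-56, 89)) + 18876 = ((6951 - 1*(-15602)) + 12*89*(5 - 1*89 - 2*(-56))) + 18876 = ((6951 + 15602) + 12*89*(5 - 89 + 112)) + 18876 = (22553 + 12*89*28) + 18876 = (22553 + 29904) + 18876 = 52457 + 18876 = 71333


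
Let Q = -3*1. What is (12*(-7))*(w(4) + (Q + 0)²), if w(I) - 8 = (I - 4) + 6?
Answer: -1932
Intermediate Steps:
Q = -3
w(I) = 10 + I (w(I) = 8 + ((I - 4) + 6) = 8 + ((-4 + I) + 6) = 8 + (2 + I) = 10 + I)
(12*(-7))*(w(4) + (Q + 0)²) = (12*(-7))*((10 + 4) + (-3 + 0)²) = -84*(14 + (-3)²) = -84*(14 + 9) = -84*23 = -1932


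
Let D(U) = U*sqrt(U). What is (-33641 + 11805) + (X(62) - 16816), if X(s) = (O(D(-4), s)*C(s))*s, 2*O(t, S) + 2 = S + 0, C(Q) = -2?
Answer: -42372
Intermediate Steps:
D(U) = U**(3/2)
O(t, S) = -1 + S/2 (O(t, S) = -1 + (S + 0)/2 = -1 + S/2)
X(s) = s*(2 - s) (X(s) = ((-1 + s/2)*(-2))*s = (2 - s)*s = s*(2 - s))
(-33641 + 11805) + (X(62) - 16816) = (-33641 + 11805) + (62*(2 - 1*62) - 16816) = -21836 + (62*(2 - 62) - 16816) = -21836 + (62*(-60) - 16816) = -21836 + (-3720 - 16816) = -21836 - 20536 = -42372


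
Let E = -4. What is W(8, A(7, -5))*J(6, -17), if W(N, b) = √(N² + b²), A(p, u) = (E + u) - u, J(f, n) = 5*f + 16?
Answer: 184*√5 ≈ 411.44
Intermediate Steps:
J(f, n) = 16 + 5*f
A(p, u) = -4 (A(p, u) = (-4 + u) - u = -4)
W(8, A(7, -5))*J(6, -17) = √(8² + (-4)²)*(16 + 5*6) = √(64 + 16)*(16 + 30) = √80*46 = (4*√5)*46 = 184*√5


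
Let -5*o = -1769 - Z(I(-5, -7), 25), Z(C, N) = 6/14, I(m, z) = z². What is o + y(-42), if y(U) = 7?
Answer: 12631/35 ≈ 360.89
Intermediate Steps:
Z(C, N) = 3/7 (Z(C, N) = 6*(1/14) = 3/7)
o = 12386/35 (o = -(-1769 - 1*3/7)/5 = -(-1769 - 3/7)/5 = -⅕*(-12386/7) = 12386/35 ≈ 353.89)
o + y(-42) = 12386/35 + 7 = 12631/35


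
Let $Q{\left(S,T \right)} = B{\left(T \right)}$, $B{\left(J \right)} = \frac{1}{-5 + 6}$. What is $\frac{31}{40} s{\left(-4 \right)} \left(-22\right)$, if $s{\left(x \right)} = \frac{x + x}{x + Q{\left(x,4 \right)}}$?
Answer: $- \frac{682}{15} \approx -45.467$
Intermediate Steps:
$B{\left(J \right)} = 1$ ($B{\left(J \right)} = 1^{-1} = 1$)
$Q{\left(S,T \right)} = 1$
$s{\left(x \right)} = \frac{2 x}{1 + x}$ ($s{\left(x \right)} = \frac{x + x}{x + 1} = \frac{2 x}{1 + x}$)
$\frac{31}{40} s{\left(-4 \right)} \left(-22\right) = \frac{31}{40} \cdot 2 \left(-4\right) \frac{1}{1 - 4} \left(-22\right) = 31 \cdot \frac{1}{40} \cdot 2 \left(-4\right) \frac{1}{-3} \left(-22\right) = \frac{31 \cdot 2 \left(-4\right) \left(- \frac{1}{3}\right)}{40} \left(-22\right) = \frac{31}{40} \cdot \frac{8}{3} \left(-22\right) = \frac{31}{15} \left(-22\right) = - \frac{682}{15}$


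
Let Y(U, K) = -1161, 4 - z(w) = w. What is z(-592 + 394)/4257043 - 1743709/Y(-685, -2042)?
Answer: 172628940163/114940161 ≈ 1501.9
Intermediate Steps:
z(w) = 4 - w
z(-592 + 394)/4257043 - 1743709/Y(-685, -2042) = (4 - (-592 + 394))/4257043 - 1743709/(-1161) = (4 - 1*(-198))*(1/4257043) - 1743709*(-1/1161) = (4 + 198)*(1/4257043) + 1743709/1161 = 202*(1/4257043) + 1743709/1161 = 202/4257043 + 1743709/1161 = 172628940163/114940161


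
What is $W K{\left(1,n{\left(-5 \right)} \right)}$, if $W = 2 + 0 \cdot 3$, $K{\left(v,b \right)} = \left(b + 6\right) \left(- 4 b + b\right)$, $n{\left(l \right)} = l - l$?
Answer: $0$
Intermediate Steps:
$n{\left(l \right)} = 0$
$K{\left(v,b \right)} = - 3 b \left(6 + b\right)$ ($K{\left(v,b \right)} = \left(6 + b\right) \left(- 3 b\right) = - 3 b \left(6 + b\right)$)
$W = 2$ ($W = 2 + 0 = 2$)
$W K{\left(1,n{\left(-5 \right)} \right)} = 2 \left(\left(-3\right) 0 \left(6 + 0\right)\right) = 2 \left(\left(-3\right) 0 \cdot 6\right) = 2 \cdot 0 = 0$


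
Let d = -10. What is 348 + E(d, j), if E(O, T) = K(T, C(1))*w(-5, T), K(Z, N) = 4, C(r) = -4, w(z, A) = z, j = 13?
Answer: 328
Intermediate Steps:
E(O, T) = -20 (E(O, T) = 4*(-5) = -20)
348 + E(d, j) = 348 - 20 = 328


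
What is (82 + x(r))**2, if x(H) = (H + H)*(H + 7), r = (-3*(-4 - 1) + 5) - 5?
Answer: 550564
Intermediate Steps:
r = 15 (r = (-3*(-5) + 5) - 5 = (15 + 5) - 5 = 20 - 5 = 15)
x(H) = 2*H*(7 + H) (x(H) = (2*H)*(7 + H) = 2*H*(7 + H))
(82 + x(r))**2 = (82 + 2*15*(7 + 15))**2 = (82 + 2*15*22)**2 = (82 + 660)**2 = 742**2 = 550564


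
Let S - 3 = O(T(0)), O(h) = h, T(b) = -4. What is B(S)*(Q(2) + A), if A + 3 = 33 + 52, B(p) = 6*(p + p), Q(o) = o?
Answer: -1008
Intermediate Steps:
S = -1 (S = 3 - 4 = -1)
B(p) = 12*p (B(p) = 6*(2*p) = 12*p)
A = 82 (A = -3 + (33 + 52) = -3 + 85 = 82)
B(S)*(Q(2) + A) = (12*(-1))*(2 + 82) = -12*84 = -1008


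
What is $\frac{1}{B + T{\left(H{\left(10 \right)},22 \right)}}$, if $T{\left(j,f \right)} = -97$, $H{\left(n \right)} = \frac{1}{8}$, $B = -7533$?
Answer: $- \frac{1}{7630} \approx -0.00013106$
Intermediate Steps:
$H{\left(n \right)} = \frac{1}{8}$
$\frac{1}{B + T{\left(H{\left(10 \right)},22 \right)}} = \frac{1}{-7533 - 97} = \frac{1}{-7630} = - \frac{1}{7630}$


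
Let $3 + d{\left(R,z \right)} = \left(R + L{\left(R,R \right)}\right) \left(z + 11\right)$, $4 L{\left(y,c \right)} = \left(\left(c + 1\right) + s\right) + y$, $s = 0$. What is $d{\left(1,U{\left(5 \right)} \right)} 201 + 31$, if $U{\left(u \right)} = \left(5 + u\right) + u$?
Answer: $\frac{17147}{2} \approx 8573.5$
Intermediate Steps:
$L{\left(y,c \right)} = \frac{1}{4} + \frac{c}{4} + \frac{y}{4}$ ($L{\left(y,c \right)} = \frac{\left(\left(c + 1\right) + 0\right) + y}{4} = \frac{\left(\left(1 + c\right) + 0\right) + y}{4} = \frac{\left(1 + c\right) + y}{4} = \frac{1 + c + y}{4} = \frac{1}{4} + \frac{c}{4} + \frac{y}{4}$)
$U{\left(u \right)} = 5 + 2 u$
$d{\left(R,z \right)} = -3 + \left(11 + z\right) \left(\frac{1}{4} + \frac{3 R}{2}\right)$ ($d{\left(R,z \right)} = -3 + \left(R + \left(\frac{1}{4} + \frac{R}{4} + \frac{R}{4}\right)\right) \left(z + 11\right) = -3 + \left(R + \left(\frac{1}{4} + \frac{R}{2}\right)\right) \left(11 + z\right) = -3 + \left(\frac{1}{4} + \frac{3 R}{2}\right) \left(11 + z\right) = -3 + \left(11 + z\right) \left(\frac{1}{4} + \frac{3 R}{2}\right)$)
$d{\left(1,U{\left(5 \right)} \right)} 201 + 31 = \left(- \frac{1}{4} + \frac{5 + 2 \cdot 5}{4} + \frac{33}{2} \cdot 1 + \frac{3}{2} \cdot 1 \left(5 + 2 \cdot 5\right)\right) 201 + 31 = \left(- \frac{1}{4} + \frac{5 + 10}{4} + \frac{33}{2} + \frac{3}{2} \cdot 1 \left(5 + 10\right)\right) 201 + 31 = \left(- \frac{1}{4} + \frac{1}{4} \cdot 15 + \frac{33}{2} + \frac{3}{2} \cdot 1 \cdot 15\right) 201 + 31 = \left(- \frac{1}{4} + \frac{15}{4} + \frac{33}{2} + \frac{45}{2}\right) 201 + 31 = \frac{85}{2} \cdot 201 + 31 = \frac{17085}{2} + 31 = \frac{17147}{2}$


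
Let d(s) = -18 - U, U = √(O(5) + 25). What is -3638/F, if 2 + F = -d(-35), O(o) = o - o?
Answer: -3638/21 ≈ -173.24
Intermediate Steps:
O(o) = 0
U = 5 (U = √(0 + 25) = √25 = 5)
d(s) = -23 (d(s) = -18 - 1*5 = -18 - 5 = -23)
F = 21 (F = -2 - 1*(-23) = -2 + 23 = 21)
-3638/F = -3638/21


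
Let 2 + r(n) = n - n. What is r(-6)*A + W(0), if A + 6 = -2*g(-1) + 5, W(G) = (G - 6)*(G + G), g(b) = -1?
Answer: -2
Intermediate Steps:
W(G) = 2*G*(-6 + G) (W(G) = (-6 + G)*(2*G) = 2*G*(-6 + G))
r(n) = -2 (r(n) = -2 + (n - n) = -2 + 0 = -2)
A = 1 (A = -6 + (-2*(-1) + 5) = -6 + (2 + 5) = -6 + 7 = 1)
r(-6)*A + W(0) = -2*1 + 2*0*(-6 + 0) = -2 + 2*0*(-6) = -2 + 0 = -2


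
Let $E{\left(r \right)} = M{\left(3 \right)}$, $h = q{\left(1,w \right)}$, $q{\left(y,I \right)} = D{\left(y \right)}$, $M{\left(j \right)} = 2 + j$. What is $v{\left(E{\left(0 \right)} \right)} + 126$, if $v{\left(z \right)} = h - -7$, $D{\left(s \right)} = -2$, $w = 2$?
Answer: $131$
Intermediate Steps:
$q{\left(y,I \right)} = -2$
$h = -2$
$E{\left(r \right)} = 5$ ($E{\left(r \right)} = 2 + 3 = 5$)
$v{\left(z \right)} = 5$ ($v{\left(z \right)} = -2 - -7 = -2 + 7 = 5$)
$v{\left(E{\left(0 \right)} \right)} + 126 = 5 + 126 = 131$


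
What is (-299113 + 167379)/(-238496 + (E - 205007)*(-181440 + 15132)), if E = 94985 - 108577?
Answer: -65867/18177261998 ≈ -3.6236e-6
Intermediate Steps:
E = -13592
(-299113 + 167379)/(-238496 + (E - 205007)*(-181440 + 15132)) = (-299113 + 167379)/(-238496 + (-13592 - 205007)*(-181440 + 15132)) = -131734/(-238496 - 218599*(-166308)) = -131734/(-238496 + 36354762492) = -131734/36354523996 = -131734*1/36354523996 = -65867/18177261998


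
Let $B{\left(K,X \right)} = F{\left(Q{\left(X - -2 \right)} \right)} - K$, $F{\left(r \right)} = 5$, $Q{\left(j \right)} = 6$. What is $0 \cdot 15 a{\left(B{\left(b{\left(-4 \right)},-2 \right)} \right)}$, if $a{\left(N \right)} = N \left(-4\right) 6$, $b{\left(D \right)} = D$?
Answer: $0$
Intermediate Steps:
$B{\left(K,X \right)} = 5 - K$
$a{\left(N \right)} = - 24 N$ ($a{\left(N \right)} = - 4 N 6 = - 24 N$)
$0 \cdot 15 a{\left(B{\left(b{\left(-4 \right)},-2 \right)} \right)} = 0 \cdot 15 \left(- 24 \left(5 - -4\right)\right) = 0 \left(- 24 \left(5 + 4\right)\right) = 0 \left(\left(-24\right) 9\right) = 0 \left(-216\right) = 0$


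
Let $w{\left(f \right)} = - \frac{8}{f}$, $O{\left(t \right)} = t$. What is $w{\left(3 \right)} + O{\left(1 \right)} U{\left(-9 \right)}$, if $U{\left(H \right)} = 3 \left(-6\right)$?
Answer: $- \frac{62}{3} \approx -20.667$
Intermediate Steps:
$U{\left(H \right)} = -18$
$w{\left(3 \right)} + O{\left(1 \right)} U{\left(-9 \right)} = - \frac{8}{3} + 1 \left(-18\right) = \left(-8\right) \frac{1}{3} - 18 = - \frac{8}{3} - 18 = - \frac{62}{3}$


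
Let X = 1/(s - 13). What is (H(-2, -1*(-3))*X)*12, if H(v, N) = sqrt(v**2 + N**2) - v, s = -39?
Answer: -6/13 - 3*sqrt(13)/13 ≈ -1.2936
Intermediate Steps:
X = -1/52 (X = 1/(-39 - 13) = 1/(-52) = -1/52 ≈ -0.019231)
H(v, N) = sqrt(N**2 + v**2) - v
(H(-2, -1*(-3))*X)*12 = ((sqrt((-1*(-3))**2 + (-2)**2) - 1*(-2))*(-1/52))*12 = ((sqrt(3**2 + 4) + 2)*(-1/52))*12 = ((sqrt(9 + 4) + 2)*(-1/52))*12 = ((sqrt(13) + 2)*(-1/52))*12 = ((2 + sqrt(13))*(-1/52))*12 = (-1/26 - sqrt(13)/52)*12 = -6/13 - 3*sqrt(13)/13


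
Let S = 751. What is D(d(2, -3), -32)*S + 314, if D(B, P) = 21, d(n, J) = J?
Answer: 16085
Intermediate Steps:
D(d(2, -3), -32)*S + 314 = 21*751 + 314 = 15771 + 314 = 16085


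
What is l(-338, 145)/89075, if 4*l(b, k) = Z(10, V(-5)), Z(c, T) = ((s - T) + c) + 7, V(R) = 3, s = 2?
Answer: 4/89075 ≈ 4.4906e-5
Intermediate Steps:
Z(c, T) = 9 + c - T (Z(c, T) = ((2 - T) + c) + 7 = (2 + c - T) + 7 = 9 + c - T)
l(b, k) = 4 (l(b, k) = (9 + 10 - 1*3)/4 = (9 + 10 - 3)/4 = (¼)*16 = 4)
l(-338, 145)/89075 = 4/89075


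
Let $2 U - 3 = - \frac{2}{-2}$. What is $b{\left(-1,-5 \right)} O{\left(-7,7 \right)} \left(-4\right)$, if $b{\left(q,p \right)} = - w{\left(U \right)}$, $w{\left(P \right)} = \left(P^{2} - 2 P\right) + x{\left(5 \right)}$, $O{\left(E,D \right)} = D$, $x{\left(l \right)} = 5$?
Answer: $140$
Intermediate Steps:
$U = 2$ ($U = \frac{3}{2} + \frac{\left(-2\right) \frac{1}{-2}}{2} = \frac{3}{2} + \frac{\left(-2\right) \left(- \frac{1}{2}\right)}{2} = \frac{3}{2} + \frac{1}{2} \cdot 1 = \frac{3}{2} + \frac{1}{2} = 2$)
$w{\left(P \right)} = 5 + P^{2} - 2 P$ ($w{\left(P \right)} = \left(P^{2} - 2 P\right) + 5 = 5 + P^{2} - 2 P$)
$b{\left(q,p \right)} = -5$ ($b{\left(q,p \right)} = - (5 + 2^{2} - 4) = - (5 + 4 - 4) = \left(-1\right) 5 = -5$)
$b{\left(-1,-5 \right)} O{\left(-7,7 \right)} \left(-4\right) = \left(-5\right) 7 \left(-4\right) = \left(-35\right) \left(-4\right) = 140$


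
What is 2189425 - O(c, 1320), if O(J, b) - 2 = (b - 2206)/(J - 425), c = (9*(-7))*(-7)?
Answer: 17515827/8 ≈ 2.1895e+6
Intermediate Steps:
c = 441 (c = -63*(-7) = 441)
O(J, b) = 2 + (-2206 + b)/(-425 + J) (O(J, b) = 2 + (b - 2206)/(J - 425) = 2 + (-2206 + b)/(-425 + J))
2189425 - O(c, 1320) = 2189425 - (-3056 + 1320 + 2*441)/(-425 + 441) = 2189425 - (-3056 + 1320 + 882)/16 = 2189425 - (-854)/16 = 2189425 - 1*(-427/8) = 2189425 + 427/8 = 17515827/8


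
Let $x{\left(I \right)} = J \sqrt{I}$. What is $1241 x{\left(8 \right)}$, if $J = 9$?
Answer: $22338 \sqrt{2} \approx 31591.0$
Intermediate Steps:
$x{\left(I \right)} = 9 \sqrt{I}$
$1241 x{\left(8 \right)} = 1241 \cdot 9 \sqrt{8} = 1241 \cdot 9 \cdot 2 \sqrt{2} = 1241 \cdot 18 \sqrt{2} = 22338 \sqrt{2}$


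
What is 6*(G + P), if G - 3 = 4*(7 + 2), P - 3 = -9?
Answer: 198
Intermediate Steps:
P = -6 (P = 3 - 9 = -6)
G = 39 (G = 3 + 4*(7 + 2) = 3 + 4*9 = 3 + 36 = 39)
6*(G + P) = 6*(39 - 6) = 6*33 = 198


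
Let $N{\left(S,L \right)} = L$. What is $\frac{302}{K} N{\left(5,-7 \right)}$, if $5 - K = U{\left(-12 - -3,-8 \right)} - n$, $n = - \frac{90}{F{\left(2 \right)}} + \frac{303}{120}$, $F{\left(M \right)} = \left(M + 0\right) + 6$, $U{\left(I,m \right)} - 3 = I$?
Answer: $- \frac{12080}{13} \approx -929.23$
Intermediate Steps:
$U{\left(I,m \right)} = 3 + I$
$F{\left(M \right)} = 6 + M$ ($F{\left(M \right)} = M + 6 = 6 + M$)
$n = - \frac{349}{40}$ ($n = - \frac{90}{6 + 2} + \frac{303}{120} = - \frac{90}{8} + 303 \cdot \frac{1}{120} = \left(-90\right) \frac{1}{8} + \frac{101}{40} = - \frac{45}{4} + \frac{101}{40} = - \frac{349}{40} \approx -8.725$)
$K = \frac{91}{40}$ ($K = 5 - \left(\left(3 - 9\right) - - \frac{349}{40}\right) = 5 - \left(\left(3 + \left(-12 + 3\right)\right) + \frac{349}{40}\right) = 5 - \left(\left(3 - 9\right) + \frac{349}{40}\right) = 5 - \left(-6 + \frac{349}{40}\right) = 5 - \frac{109}{40} = \frac{91}{40} \approx 2.275$)
$\frac{302}{K} N{\left(5,-7 \right)} = \frac{302}{\frac{91}{40}} \left(-7\right) = 302 \cdot \frac{40}{91} \left(-7\right) = \frac{12080}{91} \left(-7\right) = - \frac{12080}{13}$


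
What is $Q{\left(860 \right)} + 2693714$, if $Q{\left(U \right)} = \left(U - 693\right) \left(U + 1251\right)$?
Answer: $3046251$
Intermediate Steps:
$Q{\left(U \right)} = \left(-693 + U\right) \left(1251 + U\right)$
$Q{\left(860 \right)} + 2693714 = \left(-866943 + 860^{2} + 558 \cdot 860\right) + 2693714 = \left(-866943 + 739600 + 479880\right) + 2693714 = 352537 + 2693714 = 3046251$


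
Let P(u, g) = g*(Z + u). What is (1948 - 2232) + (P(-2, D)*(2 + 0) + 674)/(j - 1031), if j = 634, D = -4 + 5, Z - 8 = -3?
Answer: -113428/397 ≈ -285.71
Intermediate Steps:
Z = 5 (Z = 8 - 3 = 5)
D = 1
P(u, g) = g*(5 + u)
(1948 - 2232) + (P(-2, D)*(2 + 0) + 674)/(j - 1031) = (1948 - 2232) + ((1*(5 - 2))*(2 + 0) + 674)/(634 - 1031) = -284 + ((1*3)*2 + 674)/(-397) = -284 + (3*2 + 674)*(-1/397) = -284 + (6 + 674)*(-1/397) = -284 + 680*(-1/397) = -284 - 680/397 = -113428/397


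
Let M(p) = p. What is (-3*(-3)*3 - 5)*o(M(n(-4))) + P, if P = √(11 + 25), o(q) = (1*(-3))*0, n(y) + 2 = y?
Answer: 6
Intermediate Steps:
n(y) = -2 + y
o(q) = 0 (o(q) = -3*0 = 0)
P = 6 (P = √36 = 6)
(-3*(-3)*3 - 5)*o(M(n(-4))) + P = (-3*(-3)*3 - 5)*0 + 6 = (9*3 - 5)*0 + 6 = (27 - 5)*0 + 6 = 22*0 + 6 = 0 + 6 = 6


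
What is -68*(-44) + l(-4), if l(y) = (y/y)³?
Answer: 2993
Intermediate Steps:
l(y) = 1 (l(y) = 1³ = 1)
-68*(-44) + l(-4) = -68*(-44) + 1 = 2992 + 1 = 2993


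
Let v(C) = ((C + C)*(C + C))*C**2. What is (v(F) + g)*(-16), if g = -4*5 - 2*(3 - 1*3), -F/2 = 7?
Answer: -2458304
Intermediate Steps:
F = -14 (F = -2*7 = -14)
g = -20 (g = -20 - 2*(3 - 3) = -20 - 2*0 = -20 + 0 = -20)
v(C) = 4*C**4 (v(C) = ((2*C)*(2*C))*C**2 = (4*C**2)*C**2 = 4*C**4)
(v(F) + g)*(-16) = (4*(-14)**4 - 20)*(-16) = (4*38416 - 20)*(-16) = (153664 - 20)*(-16) = 153644*(-16) = -2458304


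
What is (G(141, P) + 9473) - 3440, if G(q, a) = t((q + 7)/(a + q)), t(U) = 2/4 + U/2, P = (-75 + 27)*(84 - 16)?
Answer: 37685093/6246 ≈ 6033.5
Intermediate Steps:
P = -3264 (P = -48*68 = -3264)
t(U) = 1/2 + U/2 (t(U) = 2*(1/4) + U*(1/2) = 1/2 + U/2)
G(q, a) = 1/2 + (7 + q)/(2*(a + q)) (G(q, a) = 1/2 + ((q + 7)/(a + q))/2 = 1/2 + ((7 + q)/(a + q))/2 = 1/2 + (7 + q)/(2*(a + q)))
(G(141, P) + 9473) - 3440 = ((7/2 + 141 + (1/2)*(-3264))/(-3264 + 141) + 9473) - 3440 = ((7/2 + 141 - 1632)/(-3123) + 9473) - 3440 = (-1/3123*(-2975/2) + 9473) - 3440 = (2975/6246 + 9473) - 3440 = 59171333/6246 - 3440 = 37685093/6246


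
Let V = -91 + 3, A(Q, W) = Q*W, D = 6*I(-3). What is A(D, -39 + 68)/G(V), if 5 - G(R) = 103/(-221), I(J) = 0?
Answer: 0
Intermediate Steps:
D = 0 (D = 6*0 = 0)
V = -88
G(R) = 1208/221 (G(R) = 5 - 103/(-221) = 5 - 103*(-1)/221 = 5 - 1*(-103/221) = 5 + 103/221 = 1208/221)
A(D, -39 + 68)/G(V) = (0*(-39 + 68))/(1208/221) = (0*29)*(221/1208) = 0*(221/1208) = 0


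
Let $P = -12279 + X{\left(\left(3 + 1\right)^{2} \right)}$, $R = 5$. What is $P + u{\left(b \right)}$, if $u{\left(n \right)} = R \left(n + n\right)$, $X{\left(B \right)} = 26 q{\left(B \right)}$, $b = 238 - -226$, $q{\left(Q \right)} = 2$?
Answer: $-7587$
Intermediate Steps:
$b = 464$ ($b = 238 + 226 = 464$)
$X{\left(B \right)} = 52$ ($X{\left(B \right)} = 26 \cdot 2 = 52$)
$u{\left(n \right)} = 10 n$ ($u{\left(n \right)} = 5 \left(n + n\right) = 5 \cdot 2 n = 10 n$)
$P = -12227$ ($P = -12279 + 52 = -12227$)
$P + u{\left(b \right)} = -12227 + 10 \cdot 464 = -12227 + 4640 = -7587$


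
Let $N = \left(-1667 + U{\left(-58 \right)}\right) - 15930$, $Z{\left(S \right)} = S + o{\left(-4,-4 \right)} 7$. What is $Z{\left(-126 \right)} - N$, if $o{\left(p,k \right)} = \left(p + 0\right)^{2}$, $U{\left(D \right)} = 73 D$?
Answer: $21817$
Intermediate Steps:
$o{\left(p,k \right)} = p^{2}$
$Z{\left(S \right)} = 112 + S$ ($Z{\left(S \right)} = S + \left(-4\right)^{2} \cdot 7 = S + 16 \cdot 7 = S + 112 = 112 + S$)
$N = -21831$ ($N = \left(-1667 + 73 \left(-58\right)\right) - 15930 = \left(-1667 - 4234\right) - 15930 = -5901 - 15930 = -21831$)
$Z{\left(-126 \right)} - N = \left(112 - 126\right) - -21831 = -14 + 21831 = 21817$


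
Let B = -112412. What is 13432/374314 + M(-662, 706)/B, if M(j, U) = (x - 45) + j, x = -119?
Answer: 454775337/10519346342 ≈ 0.043232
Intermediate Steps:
M(j, U) = -164 + j (M(j, U) = (-119 - 45) + j = -164 + j)
13432/374314 + M(-662, 706)/B = 13432/374314 + (-164 - 662)/(-112412) = 13432*(1/374314) - 826*(-1/112412) = 6716/187157 + 413/56206 = 454775337/10519346342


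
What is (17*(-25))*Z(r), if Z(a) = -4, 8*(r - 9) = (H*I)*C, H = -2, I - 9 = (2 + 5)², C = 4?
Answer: 1700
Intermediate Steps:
I = 58 (I = 9 + (2 + 5)² = 9 + 7² = 9 + 49 = 58)
r = -49 (r = 9 + (-2*58*4)/8 = 9 + (-116*4)/8 = 9 + (⅛)*(-464) = 9 - 58 = -49)
(17*(-25))*Z(r) = (17*(-25))*(-4) = -425*(-4) = 1700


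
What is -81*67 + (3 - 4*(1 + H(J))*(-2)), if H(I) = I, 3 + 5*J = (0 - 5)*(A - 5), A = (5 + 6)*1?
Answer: -27344/5 ≈ -5468.8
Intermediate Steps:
A = 11 (A = 11*1 = 11)
J = -33/5 (J = -3/5 + ((0 - 5)*(11 - 5))/5 = -3/5 + (-5*6)/5 = -3/5 + (1/5)*(-30) = -3/5 - 6 = -33/5 ≈ -6.6000)
-81*67 + (3 - 4*(1 + H(J))*(-2)) = -81*67 + (3 - 4*(1 - 33/5)*(-2)) = -5427 + (3 - 4*(-28/5)*(-2)) = -5427 + (3 + (112/5)*(-2)) = -5427 + (3 - 224/5) = -5427 - 209/5 = -27344/5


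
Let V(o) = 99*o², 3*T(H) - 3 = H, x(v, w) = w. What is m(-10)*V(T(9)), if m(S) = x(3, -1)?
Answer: -1584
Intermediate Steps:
m(S) = -1
T(H) = 1 + H/3
m(-10)*V(T(9)) = -99*(1 + (⅓)*9)² = -99*(1 + 3)² = -99*4² = -99*16 = -1*1584 = -1584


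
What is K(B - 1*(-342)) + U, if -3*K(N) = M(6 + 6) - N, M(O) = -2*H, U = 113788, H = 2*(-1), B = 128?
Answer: 341830/3 ≈ 1.1394e+5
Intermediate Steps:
H = -2
M(O) = 4 (M(O) = -2*(-2) = 4)
K(N) = -4/3 + N/3 (K(N) = -(4 - N)/3 = -4/3 + N/3)
K(B - 1*(-342)) + U = (-4/3 + (128 - 1*(-342))/3) + 113788 = (-4/3 + (128 + 342)/3) + 113788 = (-4/3 + (1/3)*470) + 113788 = (-4/3 + 470/3) + 113788 = 466/3 + 113788 = 341830/3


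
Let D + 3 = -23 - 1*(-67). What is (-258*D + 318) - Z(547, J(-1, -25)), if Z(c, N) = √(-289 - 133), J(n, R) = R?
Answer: -10260 - I*√422 ≈ -10260.0 - 20.543*I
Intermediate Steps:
Z(c, N) = I*√422 (Z(c, N) = √(-422) = I*√422)
D = 41 (D = -3 + (-23 - 1*(-67)) = -3 + (-23 + 67) = -3 + 44 = 41)
(-258*D + 318) - Z(547, J(-1, -25)) = (-258*41 + 318) - I*√422 = (-10578 + 318) - I*√422 = -10260 - I*√422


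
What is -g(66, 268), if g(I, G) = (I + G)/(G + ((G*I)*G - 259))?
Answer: -334/4740393 ≈ -7.0458e-5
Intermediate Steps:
g(I, G) = (G + I)/(-259 + G + I*G²) (g(I, G) = (G + I)/(G + (I*G² - 259)) = (G + I)/(G + (-259 + I*G²)) = (G + I)/(-259 + G + I*G²))
-g(66, 268) = -(268 + 66)/(-259 + 268 + 66*268²) = -334/(-259 + 268 + 66*71824) = -334/(-259 + 268 + 4740384) = -334/4740393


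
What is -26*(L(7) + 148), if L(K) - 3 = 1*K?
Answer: -4108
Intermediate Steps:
L(K) = 3 + K (L(K) = 3 + 1*K = 3 + K)
-26*(L(7) + 148) = -26*((3 + 7) + 148) = -26*(10 + 148) = -26*158 = -4108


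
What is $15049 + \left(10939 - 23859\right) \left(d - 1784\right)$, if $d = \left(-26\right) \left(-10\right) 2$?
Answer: $16345929$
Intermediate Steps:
$d = 520$ ($d = 260 \cdot 2 = 520$)
$15049 + \left(10939 - 23859\right) \left(d - 1784\right) = 15049 + \left(10939 - 23859\right) \left(520 - 1784\right) = 15049 - -16330880 = 15049 + 16330880 = 16345929$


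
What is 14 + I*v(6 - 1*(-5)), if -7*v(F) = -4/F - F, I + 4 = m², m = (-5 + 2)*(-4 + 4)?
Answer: 578/77 ≈ 7.5065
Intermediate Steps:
m = 0 (m = -3*0 = 0)
I = -4 (I = -4 + 0² = -4 + 0 = -4)
v(F) = F/7 + 4/(7*F) (v(F) = -(-4/F - F)/7 = -(-F - 4/F)/7 = F/7 + 4/(7*F))
14 + I*v(6 - 1*(-5)) = 14 - 4*(4 + (6 - 1*(-5))²)/(7*(6 - 1*(-5))) = 14 - 4*(4 + (6 + 5)²)/(7*(6 + 5)) = 14 - 4*(4 + 11²)/(7*11) = 14 - 4*(4 + 121)/(7*11) = 14 - 4*125/(7*11) = 14 - 4*125/77 = 14 - 500/77 = 578/77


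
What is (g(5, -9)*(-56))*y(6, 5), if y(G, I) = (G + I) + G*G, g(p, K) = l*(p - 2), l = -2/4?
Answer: 3948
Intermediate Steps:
l = -½ (l = -2*¼ = -½ ≈ -0.50000)
g(p, K) = 1 - p/2 (g(p, K) = -(p - 2)/2 = -(-2 + p)/2 = 1 - p/2)
y(G, I) = G + I + G² (y(G, I) = (G + I) + G² = G + I + G²)
(g(5, -9)*(-56))*y(6, 5) = ((1 - ½*5)*(-56))*(6 + 5 + 6²) = ((1 - 5/2)*(-56))*(6 + 5 + 36) = -3/2*(-56)*47 = 84*47 = 3948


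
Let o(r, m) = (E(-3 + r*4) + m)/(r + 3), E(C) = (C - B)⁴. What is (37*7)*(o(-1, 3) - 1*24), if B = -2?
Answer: 75110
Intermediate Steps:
E(C) = (2 + C)⁴ (E(C) = (C - 1*(-2))⁴ = (C + 2)⁴ = (2 + C)⁴)
o(r, m) = (m + (-1 + 4*r)⁴)/(3 + r) (o(r, m) = ((2 + (-3 + r*4))⁴ + m)/(r + 3) = ((2 + (-3 + 4*r))⁴ + m)/(3 + r) = ((-1 + 4*r)⁴ + m)/(3 + r) = (m + (-1 + 4*r)⁴)/(3 + r))
(37*7)*(o(-1, 3) - 1*24) = (37*7)*((3 + (-1 + 4*(-1))⁴)/(3 - 1) - 1*24) = 259*((3 + (-1 - 4)⁴)/2 - 24) = 259*((3 + (-5)⁴)/2 - 24) = 259*((3 + 625)/2 - 24) = 259*((½)*628 - 24) = 259*(314 - 24) = 259*290 = 75110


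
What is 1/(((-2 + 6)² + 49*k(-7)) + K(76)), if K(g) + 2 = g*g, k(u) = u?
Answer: 1/5447 ≈ 0.00018359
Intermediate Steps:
K(g) = -2 + g² (K(g) = -2 + g*g = -2 + g²)
1/(((-2 + 6)² + 49*k(-7)) + K(76)) = 1/(((-2 + 6)² + 49*(-7)) + (-2 + 76²)) = 1/((4² - 343) + (-2 + 5776)) = 1/((16 - 343) + 5774) = 1/(-327 + 5774) = 1/5447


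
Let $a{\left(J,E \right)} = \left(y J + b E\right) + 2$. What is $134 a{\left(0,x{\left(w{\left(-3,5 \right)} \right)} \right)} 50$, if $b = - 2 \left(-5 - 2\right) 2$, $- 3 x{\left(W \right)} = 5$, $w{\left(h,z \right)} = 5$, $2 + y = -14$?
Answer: $- \frac{897800}{3} \approx -2.9927 \cdot 10^{5}$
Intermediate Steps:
$y = -16$ ($y = -2 - 14 = -16$)
$x{\left(W \right)} = - \frac{5}{3}$ ($x{\left(W \right)} = \left(- \frac{1}{3}\right) 5 = - \frac{5}{3}$)
$b = 28$ ($b = \left(-2\right) \left(-7\right) 2 = 14 \cdot 2 = 28$)
$a{\left(J,E \right)} = 2 - 16 J + 28 E$ ($a{\left(J,E \right)} = \left(- 16 J + 28 E\right) + 2 = 2 - 16 J + 28 E$)
$134 a{\left(0,x{\left(w{\left(-3,5 \right)} \right)} \right)} 50 = 134 \left(2 - 0 + 28 \left(- \frac{5}{3}\right)\right) 50 = 134 \left(2 + 0 - \frac{140}{3}\right) 50 = 134 \left(- \frac{134}{3}\right) 50 = \left(- \frac{17956}{3}\right) 50 = - \frac{897800}{3}$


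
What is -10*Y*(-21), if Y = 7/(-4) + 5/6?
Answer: -385/2 ≈ -192.50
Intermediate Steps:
Y = -11/12 (Y = 7*(-¼) + 5*(⅙) = -7/4 + ⅚ = -11/12 ≈ -0.91667)
-10*Y*(-21) = -10*(-11/12)*(-21) = (55/6)*(-21) = -385/2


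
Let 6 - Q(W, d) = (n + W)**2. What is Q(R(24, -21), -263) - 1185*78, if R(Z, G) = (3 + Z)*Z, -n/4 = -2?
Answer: -522760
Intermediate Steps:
n = 8 (n = -4*(-2) = 8)
R(Z, G) = Z*(3 + Z)
Q(W, d) = 6 - (8 + W)**2
Q(R(24, -21), -263) - 1185*78 = (6 - (8 + 24*(3 + 24))**2) - 1185*78 = (6 - (8 + 24*27)**2) - 92430 = (6 - (8 + 648)**2) - 92430 = (6 - 1*656**2) - 92430 = (6 - 1*430336) - 92430 = (6 - 430336) - 92430 = -430330 - 92430 = -522760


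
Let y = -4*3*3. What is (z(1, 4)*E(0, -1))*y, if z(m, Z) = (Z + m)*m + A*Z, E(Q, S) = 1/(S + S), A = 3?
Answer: 306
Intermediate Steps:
E(Q, S) = 1/(2*S)
z(m, Z) = 3*Z + m*(Z + m) (z(m, Z) = (Z + m)*m + 3*Z = m*(Z + m) + 3*Z = 3*Z + m*(Z + m))
y = -36 (y = -12*3 = -36)
(z(1, 4)*E(0, -1))*y = ((1² + 3*4 + 4*1)*((½)/(-1)))*(-36) = ((1 + 12 + 4)*((½)*(-1)))*(-36) = (17*(-½))*(-36) = -17/2*(-36) = 306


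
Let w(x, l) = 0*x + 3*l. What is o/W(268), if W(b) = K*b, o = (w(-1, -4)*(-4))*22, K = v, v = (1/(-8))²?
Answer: 16896/67 ≈ 252.18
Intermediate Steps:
v = 1/64 (v = (-⅛)² = 1/64 ≈ 0.015625)
K = 1/64 ≈ 0.015625
w(x, l) = 3*l (w(x, l) = 0 + 3*l = 3*l)
o = 1056 (o = ((3*(-4))*(-4))*22 = -12*(-4)*22 = 48*22 = 1056)
W(b) = b/64
o/W(268) = 1056/(((1/64)*268)) = 1056/(67/16) = 1056*(16/67) = 16896/67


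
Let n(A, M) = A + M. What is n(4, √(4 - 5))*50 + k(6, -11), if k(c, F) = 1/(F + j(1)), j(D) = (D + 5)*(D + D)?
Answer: 201 + 50*I ≈ 201.0 + 50.0*I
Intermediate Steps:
j(D) = 2*D*(5 + D) (j(D) = (5 + D)*(2*D) = 2*D*(5 + D))
k(c, F) = 1/(12 + F) (k(c, F) = 1/(F + 2*1*(5 + 1)) = 1/(F + 2*1*6) = 1/(F + 12) = 1/(12 + F))
n(4, √(4 - 5))*50 + k(6, -11) = (4 + √(4 - 5))*50 + 1/(12 - 11) = (4 + √(-1))*50 + 1/1 = (4 + I)*50 + 1 = (200 + 50*I) + 1 = 201 + 50*I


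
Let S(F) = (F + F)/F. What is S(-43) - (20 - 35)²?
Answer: -223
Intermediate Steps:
S(F) = 2 (S(F) = (2*F)/F = 2)
S(-43) - (20 - 35)² = 2 - (20 - 35)² = 2 - 1*(-15)² = 2 - 1*225 = 2 - 225 = -223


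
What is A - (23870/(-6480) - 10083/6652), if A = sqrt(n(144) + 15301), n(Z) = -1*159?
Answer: 5603027/1077624 + sqrt(15142) ≈ 128.25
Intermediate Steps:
n(Z) = -159
A = sqrt(15142) (A = sqrt(-159 + 15301) = sqrt(15142) ≈ 123.05)
A - (23870/(-6480) - 10083/6652) = sqrt(15142) - (23870/(-6480) - 10083/6652) = sqrt(15142) - (23870*(-1/6480) - 10083*1/6652) = sqrt(15142) - (-2387/648 - 10083/6652) = sqrt(15142) - 1*(-5603027/1077624) = sqrt(15142) + 5603027/1077624 = 5603027/1077624 + sqrt(15142)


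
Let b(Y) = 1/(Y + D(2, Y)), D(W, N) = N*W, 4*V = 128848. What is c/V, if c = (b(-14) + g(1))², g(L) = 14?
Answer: 344569/56821968 ≈ 0.0060640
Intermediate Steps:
V = 32212 (V = (¼)*128848 = 32212)
b(Y) = 1/(3*Y) (b(Y) = 1/(Y + Y*2) = 1/(Y + 2*Y) = 1/(3*Y))
c = 344569/1764 (c = ((⅓)/(-14) + 14)² = ((⅓)*(-1/14) + 14)² = (-1/42 + 14)² = (587/42)² = 344569/1764 ≈ 195.33)
c/V = (344569/1764)/32212 = (344569/1764)*(1/32212) = 344569/56821968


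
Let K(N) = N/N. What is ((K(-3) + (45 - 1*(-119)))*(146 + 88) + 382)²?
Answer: 1520376064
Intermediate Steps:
K(N) = 1
((K(-3) + (45 - 1*(-119)))*(146 + 88) + 382)² = ((1 + (45 - 1*(-119)))*(146 + 88) + 382)² = ((1 + (45 + 119))*234 + 382)² = ((1 + 164)*234 + 382)² = (165*234 + 382)² = (38610 + 382)² = 38992² = 1520376064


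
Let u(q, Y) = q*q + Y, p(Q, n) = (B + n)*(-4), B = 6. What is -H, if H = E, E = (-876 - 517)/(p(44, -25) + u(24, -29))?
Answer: 199/89 ≈ 2.2360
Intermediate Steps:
p(Q, n) = -24 - 4*n (p(Q, n) = (6 + n)*(-4) = -24 - 4*n)
u(q, Y) = Y + q**2 (u(q, Y) = q**2 + Y = Y + q**2)
E = -199/89 (E = (-876 - 517)/((-24 - 4*(-25)) + (-29 + 24**2)) = -1393/((-24 + 100) + (-29 + 576)) = -1393/(76 + 547) = -1393/623 = -1393*1/623 = -199/89 ≈ -2.2360)
H = -199/89 ≈ -2.2360
-H = -1*(-199/89) = 199/89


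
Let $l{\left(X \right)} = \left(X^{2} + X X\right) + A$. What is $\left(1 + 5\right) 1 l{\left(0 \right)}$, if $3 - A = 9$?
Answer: $-36$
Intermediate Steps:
$A = -6$ ($A = 3 - 9 = -6$)
$l{\left(X \right)} = -6 + 2 X^{2}$ ($l{\left(X \right)} = \left(X^{2} + X X\right) - 6 = \left(X^{2} + X^{2}\right) - 6 = 2 X^{2} - 6 = -6 + 2 X^{2}$)
$\left(1 + 5\right) 1 l{\left(0 \right)} = \left(1 + 5\right) 1 \left(-6 + 2 \cdot 0^{2}\right) = 6 \cdot 1 \left(-6 + 2 \cdot 0\right) = 6 \left(-6 + 0\right) = 6 \left(-6\right) = -36$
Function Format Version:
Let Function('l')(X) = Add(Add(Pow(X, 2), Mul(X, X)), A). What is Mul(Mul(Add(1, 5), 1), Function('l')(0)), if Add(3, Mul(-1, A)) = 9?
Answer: -36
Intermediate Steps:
A = -6 (A = Add(3, Mul(-1, 9)) = Add(3, -9) = -6)
Function('l')(X) = Add(-6, Mul(2, Pow(X, 2))) (Function('l')(X) = Add(Add(Pow(X, 2), Mul(X, X)), -6) = Add(Add(Pow(X, 2), Pow(X, 2)), -6) = Add(Mul(2, Pow(X, 2)), -6) = Add(-6, Mul(2, Pow(X, 2))))
Mul(Mul(Add(1, 5), 1), Function('l')(0)) = Mul(Mul(Add(1, 5), 1), Add(-6, Mul(2, Pow(0, 2)))) = Mul(Mul(6, 1), Add(-6, Mul(2, 0))) = Mul(6, Add(-6, 0)) = Mul(6, -6) = -36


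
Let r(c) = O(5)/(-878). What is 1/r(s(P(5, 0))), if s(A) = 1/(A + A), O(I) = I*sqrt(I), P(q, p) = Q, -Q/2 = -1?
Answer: -878*sqrt(5)/25 ≈ -78.531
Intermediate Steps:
Q = 2 (Q = -2*(-1) = 2)
P(q, p) = 2
O(I) = I**(3/2)
s(A) = 1/(2*A)
r(c) = -5*sqrt(5)/878 (r(c) = 5**(3/2)/(-878) = (5*sqrt(5))*(-1/878) = -5*sqrt(5)/878)
1/r(s(P(5, 0))) = 1/(-5*sqrt(5)/878) = -878*sqrt(5)/25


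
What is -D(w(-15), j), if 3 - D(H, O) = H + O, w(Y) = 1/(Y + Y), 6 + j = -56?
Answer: -1951/30 ≈ -65.033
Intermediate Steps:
j = -62 (j = -6 - 56 = -62)
w(Y) = 1/(2*Y)
D(H, O) = 3 - H - O (D(H, O) = 3 - (H + O) = 3 + (-H - O) = 3 - H - O)
-D(w(-15), j) = -(3 - 1/(2*(-15)) - 1*(-62)) = -(3 - (-1)/(2*15) + 62) = -(3 - 1*(-1/30) + 62) = -(3 + 1/30 + 62) = -1*1951/30 = -1951/30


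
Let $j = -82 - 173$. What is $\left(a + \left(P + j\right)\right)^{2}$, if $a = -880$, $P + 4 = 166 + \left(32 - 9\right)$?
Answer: $902500$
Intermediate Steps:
$j = -255$ ($j = -82 - 173 = -255$)
$P = 185$ ($P = -4 + \left(166 + \left(32 - 9\right)\right) = -4 + \left(166 + 23\right) = -4 + 189 = 185$)
$\left(a + \left(P + j\right)\right)^{2} = \left(-880 + \left(185 - 255\right)\right)^{2} = \left(-880 - 70\right)^{2} = \left(-950\right)^{2} = 902500$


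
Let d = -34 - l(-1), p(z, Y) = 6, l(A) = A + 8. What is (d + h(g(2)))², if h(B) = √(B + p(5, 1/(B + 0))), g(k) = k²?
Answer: (41 - √10)² ≈ 1431.7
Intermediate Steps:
l(A) = 8 + A
h(B) = √(6 + B) (h(B) = √(B + 6) = √(6 + B))
d = -41 (d = -34 - (8 - 1) = -34 - 1*7 = -34 - 7 = -41)
(d + h(g(2)))² = (-41 + √(6 + 2²))² = (-41 + √(6 + 4))² = (-41 + √10)²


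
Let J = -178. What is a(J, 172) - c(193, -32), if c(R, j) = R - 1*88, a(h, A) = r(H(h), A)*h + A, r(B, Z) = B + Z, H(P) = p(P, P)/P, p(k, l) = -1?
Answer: -30550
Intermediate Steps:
H(P) = -1/P
a(h, A) = A + h*(A - 1/h) (a(h, A) = (-1/h + A)*h + A = (A - 1/h)*h + A = h*(A - 1/h) + A = A + h*(A - 1/h))
c(R, j) = -88 + R (c(R, j) = R - 88 = -88 + R)
a(J, 172) - c(193, -32) = (-1 + 172 + 172*(-178)) - (-88 + 193) = (-1 + 172 - 30616) - 1*105 = -30445 - 105 = -30550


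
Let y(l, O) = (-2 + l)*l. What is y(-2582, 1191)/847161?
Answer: 392464/49833 ≈ 7.8756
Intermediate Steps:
y(l, O) = l*(-2 + l)
y(-2582, 1191)/847161 = -2582*(-2 - 2582)/847161 = -2582*(-2584)*(1/847161) = 6671888*(1/847161) = 392464/49833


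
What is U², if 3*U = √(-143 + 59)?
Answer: -28/3 ≈ -9.3333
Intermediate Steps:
U = 2*I*√21/3 (U = √(-143 + 59)/3 = √(-84)/3 = (2*I*√21)/3 = 2*I*√21/3 ≈ 3.055*I)
U² = (2*I*√21/3)² = -28/3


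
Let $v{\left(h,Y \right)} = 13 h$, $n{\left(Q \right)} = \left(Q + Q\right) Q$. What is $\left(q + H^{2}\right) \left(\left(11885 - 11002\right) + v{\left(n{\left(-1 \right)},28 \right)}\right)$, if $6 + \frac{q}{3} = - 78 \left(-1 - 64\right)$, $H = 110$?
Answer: $24808428$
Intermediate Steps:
$n{\left(Q \right)} = 2 Q^{2}$ ($n{\left(Q \right)} = 2 Q Q = 2 Q^{2}$)
$q = 15192$ ($q = -18 + 3 \left(- 78 \left(-1 - 64\right)\right) = -18 + 3 \left(\left(-78\right) \left(-65\right)\right) = -18 + 3 \cdot 5070 = -18 + 15210 = 15192$)
$\left(q + H^{2}\right) \left(\left(11885 - 11002\right) + v{\left(n{\left(-1 \right)},28 \right)}\right) = \left(15192 + 110^{2}\right) \left(\left(11885 - 11002\right) + 13 \cdot 2 \left(-1\right)^{2}\right) = \left(15192 + 12100\right) \left(883 + 13 \cdot 2 \cdot 1\right) = 27292 \left(883 + 13 \cdot 2\right) = 27292 \left(883 + 26\right) = 27292 \cdot 909 = 24808428$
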